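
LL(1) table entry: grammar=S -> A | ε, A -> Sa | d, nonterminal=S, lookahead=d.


For [S, d]: 'd' ∈ FIRST(A)
Entry: S -> A


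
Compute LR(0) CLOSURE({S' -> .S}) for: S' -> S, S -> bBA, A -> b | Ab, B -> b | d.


Start: S' -> .S
For each item with dot before a nonterminal B, add B -> .γ for every B-production
Closure: [S' -> .S, S -> .bBA]


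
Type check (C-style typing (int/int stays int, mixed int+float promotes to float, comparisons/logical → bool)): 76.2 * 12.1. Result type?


Operand types: float * float
Rule: mixed int/float promotes to float; int/int stays int
Result type: float


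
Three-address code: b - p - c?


Break into single-operator statements:
t1 = b - p
t2 = t1 - c


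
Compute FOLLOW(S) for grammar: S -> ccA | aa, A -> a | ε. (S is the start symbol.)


$ ∈ FOLLOW(S). For each A -> αBβ: add FIRST(β)\{ε} to FOLLOW(B); if β nullable, add FOLLOW(A).
FOLLOW(S) = {$}


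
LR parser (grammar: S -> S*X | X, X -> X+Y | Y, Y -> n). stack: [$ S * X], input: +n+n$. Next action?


'+' can extend X; shift to build X -> X+Y
Action: shift


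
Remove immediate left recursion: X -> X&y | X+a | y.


Left-recursive alternatives: X&y, X+a; non-recursive: y
Introduce X': X -> yX', X' -> &yX' | +aX' | ε


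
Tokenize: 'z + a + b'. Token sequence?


Scan left to right, longest-match per lexeme
Tokens: ID(z), OP(+), ID(a), OP(+), ID(b)


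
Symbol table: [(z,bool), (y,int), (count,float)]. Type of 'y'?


Lookup 'y' → type int


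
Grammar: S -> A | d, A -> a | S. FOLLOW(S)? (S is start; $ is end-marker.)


$ ∈ FOLLOW(S). For each A -> αBβ: add FIRST(β)\{ε} to FOLLOW(B); if β nullable, add FOLLOW(A).
FOLLOW(S) = {$}


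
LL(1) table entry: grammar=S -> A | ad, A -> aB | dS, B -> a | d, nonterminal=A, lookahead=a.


For [A, a]: 'a' ∈ FIRST(aB)
Entry: A -> aB


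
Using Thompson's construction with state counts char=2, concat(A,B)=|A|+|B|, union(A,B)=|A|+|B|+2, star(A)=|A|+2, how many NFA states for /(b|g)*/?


Syntax tree has 2 char leaf(s), 1 union(s), 1 star(s)
chars contribute 2×2 = 4; each union adds +2; each star adds +2
Total: 4 + 2 + 2 = 8 states


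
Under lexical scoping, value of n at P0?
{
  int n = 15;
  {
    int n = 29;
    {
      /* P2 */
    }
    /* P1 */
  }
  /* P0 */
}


n declared in the same block as P0
n = 15


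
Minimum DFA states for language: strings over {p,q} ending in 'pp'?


Track the longest suffix of input matching a prefix of 'pp': 3 classes (prefixes of length 0..2)
Minimal DFA: 3 states


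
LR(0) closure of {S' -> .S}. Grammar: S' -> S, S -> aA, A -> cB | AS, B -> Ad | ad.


Start: S' -> .S
For each item with dot before a nonterminal B, add B -> .γ for every B-production
Closure: [S' -> .S, S -> .aA]


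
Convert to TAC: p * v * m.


Break into single-operator statements:
t1 = p * v
t2 = t1 * m


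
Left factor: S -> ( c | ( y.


Common prefix: '('
Factored: S -> ( S', S' -> c | y


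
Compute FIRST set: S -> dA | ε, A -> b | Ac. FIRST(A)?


Per alternative of A: FIRST(b) = {b}; FIRST(Ac) = {b}
FIRST(A) = {b}


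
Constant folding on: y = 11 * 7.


11 * 7 = 77 at compile time
Optimized: y = 77


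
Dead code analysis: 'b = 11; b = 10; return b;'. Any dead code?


first assignment to b is overwritten before any read
Dead: 'b = 11'


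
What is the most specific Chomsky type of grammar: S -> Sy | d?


Left-linear: every RHS is a terminal or one nonterminal followed by a terminal
Classification: Type 3 (Regular)


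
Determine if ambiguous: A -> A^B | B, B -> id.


precedence layered via separate nonterminal B: deterministic
Unambiguous


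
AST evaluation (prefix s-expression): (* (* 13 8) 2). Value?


Evaluate inner: (* 13 8) = 104
Evaluate root: (* 104 2) = 208
Result: 208


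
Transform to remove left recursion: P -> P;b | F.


Left-recursive alternatives: P;b; non-recursive: F
Introduce P': P -> FP', P' -> ;bP' | ε


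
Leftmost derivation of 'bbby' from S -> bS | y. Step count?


Derivation: S => bS => bbS => bbbS => bbby
Steps: 4


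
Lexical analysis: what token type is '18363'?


Pattern: digits only
Type: INTEGER_LITERAL


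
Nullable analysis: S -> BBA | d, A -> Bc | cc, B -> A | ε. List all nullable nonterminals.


A nonterminal is nullable iff some alternative derives ε (directly, or every symbol in it is nullable)
Nullable: {B}


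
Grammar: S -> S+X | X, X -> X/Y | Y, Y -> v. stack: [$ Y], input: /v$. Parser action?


'Y' (not preceded by X/) is the handle for X -> Y
Action: reduce (X -> Y)


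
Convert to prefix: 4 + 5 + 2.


left-to-right (same/higher precedence on left): tree is (+ (+ 4 5) 2)
Prefix: + + 4 5 2


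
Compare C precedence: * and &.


'*' is multiplicative (level 10); '&' is bitwise AND (level 5)
Higher level binds tighter
'*' has higher precedence than '&'


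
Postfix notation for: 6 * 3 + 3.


Left to right (same or higher precedence on left)
Postfix: 6 3 * 3 +


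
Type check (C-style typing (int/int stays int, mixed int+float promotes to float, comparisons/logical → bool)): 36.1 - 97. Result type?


Operand types: float - int
Rule: mixed int/float promotes to float; int/int stays int
Result type: float


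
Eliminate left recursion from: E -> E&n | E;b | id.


Left-recursive alternatives: E&n, E;b; non-recursive: id
Introduce E': E -> idE', E' -> &nE' | ;bE' | ε


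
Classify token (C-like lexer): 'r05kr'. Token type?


Pattern: letter/underscore followed by alphanumerics, not a keyword
Type: IDENTIFIER


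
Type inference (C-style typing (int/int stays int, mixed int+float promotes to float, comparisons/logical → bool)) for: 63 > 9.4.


Operand types: int > float
Rule: comparison yields bool
Result type: bool


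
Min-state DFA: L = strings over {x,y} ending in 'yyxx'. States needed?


Track the longest suffix of input matching a prefix of 'yyxx': 5 classes (prefixes of length 0..4)
Minimal DFA: 5 states


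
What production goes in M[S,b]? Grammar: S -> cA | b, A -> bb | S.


For [S, b]: 'b' ∈ FIRST(b)
Entry: S -> b


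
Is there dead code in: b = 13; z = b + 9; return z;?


b is read by z's definition; z is returned
No dead code


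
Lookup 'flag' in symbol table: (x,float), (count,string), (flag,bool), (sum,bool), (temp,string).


Lookup 'flag' → type bool


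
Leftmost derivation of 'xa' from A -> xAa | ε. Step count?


Derivation: A => xAa => xa
Steps: 2


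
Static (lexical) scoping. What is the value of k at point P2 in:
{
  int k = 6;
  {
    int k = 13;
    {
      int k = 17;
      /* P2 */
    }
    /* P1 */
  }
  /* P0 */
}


k declared in the same block as P2
k = 17


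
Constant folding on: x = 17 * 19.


17 * 19 = 323 at compile time
Optimized: x = 323


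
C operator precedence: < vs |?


'<' is relational (level 7); '|' is bitwise OR (level 3)
Higher level binds tighter
'<' has higher precedence than '|'


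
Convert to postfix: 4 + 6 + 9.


Left to right (same or higher precedence on left)
Postfix: 4 6 + 9 +


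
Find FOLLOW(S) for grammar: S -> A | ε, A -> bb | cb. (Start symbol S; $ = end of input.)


$ ∈ FOLLOW(S). For each A -> αBβ: add FIRST(β)\{ε} to FOLLOW(B); if β nullable, add FOLLOW(A).
FOLLOW(S) = {$}


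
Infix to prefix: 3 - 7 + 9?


left-to-right (same/higher precedence on left): tree is (+ (- 3 7) 9)
Prefix: + - 3 7 9


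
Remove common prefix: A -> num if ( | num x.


Common prefix: 'num'
Factored: A -> num A', A' -> if ( | x


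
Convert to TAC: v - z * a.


Break into single-operator statements:
t1 = z * a
t2 = v - t1


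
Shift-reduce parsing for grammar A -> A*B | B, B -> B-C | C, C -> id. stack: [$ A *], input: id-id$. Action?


no handle ('A*' is not any RHS); shift 'id'
Action: shift


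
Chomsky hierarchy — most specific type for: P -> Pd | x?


Left-linear: every RHS is a terminal or one nonterminal followed by a terminal
Classification: Type 3 (Regular)


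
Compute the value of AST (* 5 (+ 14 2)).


Evaluate inner: (+ 14 2) = 16
Evaluate root: (* 5 16) = 80
Result: 80


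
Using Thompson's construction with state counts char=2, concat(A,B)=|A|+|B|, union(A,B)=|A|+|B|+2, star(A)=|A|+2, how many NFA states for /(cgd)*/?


Syntax tree has 3 char leaf(s), 0 union(s), 1 star(s)
chars contribute 3×2 = 6; each union adds +2; each star adds +2
Total: 6 + 0 + 2 = 8 states


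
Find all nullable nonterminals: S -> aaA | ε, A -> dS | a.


A nonterminal is nullable iff some alternative derives ε (directly, or every symbol in it is nullable)
Nullable: {S}


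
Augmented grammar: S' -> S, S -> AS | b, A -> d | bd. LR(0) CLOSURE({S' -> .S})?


Start: S' -> .S
For each item with dot before a nonterminal B, add B -> .γ for every B-production
Closure: [S' -> .S, S -> .AS, S -> .b, A -> .d, A -> .bd]


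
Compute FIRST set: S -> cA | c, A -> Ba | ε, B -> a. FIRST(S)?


Per alternative of S: FIRST(cA) = {c}; FIRST(c) = {c}
FIRST(S) = {c}


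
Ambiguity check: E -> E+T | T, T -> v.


precedence layered via separate nonterminal T: deterministic
Unambiguous


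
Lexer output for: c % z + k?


Scan left to right, longest-match per lexeme
Tokens: ID(c), OP(%), ID(z), OP(+), ID(k)


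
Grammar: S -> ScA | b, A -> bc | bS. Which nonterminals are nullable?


A nonterminal is nullable iff some alternative derives ε (directly, or every symbol in it is nullable)
Nullable: {}


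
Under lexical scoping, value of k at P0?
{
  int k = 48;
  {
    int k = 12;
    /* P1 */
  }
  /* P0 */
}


k declared in the same block as P0
k = 48


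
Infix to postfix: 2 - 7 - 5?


Left to right (same or higher precedence on left)
Postfix: 2 7 - 5 -


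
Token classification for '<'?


Pattern: operator symbol
Type: OPERATOR


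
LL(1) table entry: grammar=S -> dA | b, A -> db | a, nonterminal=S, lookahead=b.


For [S, b]: 'b' ∈ FIRST(b)
Entry: S -> b


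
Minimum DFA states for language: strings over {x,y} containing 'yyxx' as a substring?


KMP-style automaton: 4 progress states + 1 absorbing accept = 5
Minimal DFA: 5 states


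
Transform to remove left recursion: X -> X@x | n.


Left-recursive alternatives: X@x; non-recursive: n
Introduce X': X -> nX', X' -> @xX' | ε


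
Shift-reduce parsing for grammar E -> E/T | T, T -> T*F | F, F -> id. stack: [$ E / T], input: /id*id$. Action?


handle 'E/T' on top; lookahead ∈ FOLLOW(E) = {/, $}
Action: reduce (E -> E/T)


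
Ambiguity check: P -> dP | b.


right-linear, alternatives start with distinct terminals 'd' vs 'b': unique leftmost derivation
Unambiguous


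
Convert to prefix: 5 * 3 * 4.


left-to-right (same/higher precedence on left): tree is (* (* 5 3) 4)
Prefix: * * 5 3 4


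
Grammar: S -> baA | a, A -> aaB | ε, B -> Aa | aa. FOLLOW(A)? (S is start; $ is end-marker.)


$ ∈ FOLLOW(S). For each A -> αBβ: add FIRST(β)\{ε} to FOLLOW(B); if β nullable, add FOLLOW(A).
FOLLOW(A) = {$, a}


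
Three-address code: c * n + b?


Break into single-operator statements:
t1 = c * n
t2 = t1 + b


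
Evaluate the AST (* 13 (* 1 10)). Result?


Evaluate inner: (* 1 10) = 10
Evaluate root: (* 13 10) = 130
Result: 130


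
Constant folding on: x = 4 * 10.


4 * 10 = 40 at compile time
Optimized: x = 40


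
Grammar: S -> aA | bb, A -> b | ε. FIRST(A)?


Per alternative of A: FIRST(b) = {b}; FIRST(ε) = {ε}
FIRST(A) = {b, ε}


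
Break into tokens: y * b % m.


Scan left to right, longest-match per lexeme
Tokens: ID(y), OP(*), ID(b), OP(%), ID(m)


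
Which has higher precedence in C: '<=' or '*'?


'*' is multiplicative (level 10); '<=' is relational (level 7)
Higher level binds tighter
'*' has higher precedence than '<='


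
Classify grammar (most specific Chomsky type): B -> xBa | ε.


Single nonterminal LHS, but x^n a^n is not regular
Classification: Type 2 (Context-Free)


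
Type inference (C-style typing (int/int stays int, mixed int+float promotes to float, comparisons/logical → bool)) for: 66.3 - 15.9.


Operand types: float - float
Rule: mixed int/float promotes to float; int/int stays int
Result type: float


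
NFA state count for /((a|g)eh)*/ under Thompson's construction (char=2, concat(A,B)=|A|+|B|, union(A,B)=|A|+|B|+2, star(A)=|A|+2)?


Syntax tree has 4 char leaf(s), 1 union(s), 1 star(s)
chars contribute 4×2 = 8; each union adds +2; each star adds +2
Total: 8 + 2 + 2 = 12 states


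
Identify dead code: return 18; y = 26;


statement follows a return and is unreachable
Dead: 'y = 26'


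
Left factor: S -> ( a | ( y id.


Common prefix: '('
Factored: S -> ( S', S' -> a | y id


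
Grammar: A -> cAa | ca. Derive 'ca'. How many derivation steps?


Derivation: A => ca
Steps: 1


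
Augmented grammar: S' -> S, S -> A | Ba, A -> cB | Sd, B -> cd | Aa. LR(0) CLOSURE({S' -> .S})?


Start: S' -> .S
For each item with dot before a nonterminal B, add B -> .γ for every B-production
Closure: [S' -> .S, S -> .A, S -> .Ba, A -> .cB, A -> .Sd, B -> .cd, B -> .Aa]


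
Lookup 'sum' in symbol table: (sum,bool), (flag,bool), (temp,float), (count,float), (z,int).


Lookup 'sum' → type bool


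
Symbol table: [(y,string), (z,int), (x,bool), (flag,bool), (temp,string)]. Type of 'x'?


Lookup 'x' → type bool


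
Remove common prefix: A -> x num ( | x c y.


Common prefix: 'x'
Factored: A -> x A', A' -> num ( | c y


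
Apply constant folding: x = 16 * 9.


16 * 9 = 144 at compile time
Optimized: x = 144


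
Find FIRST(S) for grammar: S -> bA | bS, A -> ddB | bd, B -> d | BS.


Per alternative of S: FIRST(bA) = {b}; FIRST(bS) = {b}
FIRST(S) = {b}


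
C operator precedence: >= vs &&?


'>=' is relational (level 7); '&&' is logical AND (level 2)
Higher level binds tighter
'>=' has higher precedence than '&&'


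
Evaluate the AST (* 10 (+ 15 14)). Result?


Evaluate inner: (+ 15 14) = 29
Evaluate root: (* 10 29) = 290
Result: 290


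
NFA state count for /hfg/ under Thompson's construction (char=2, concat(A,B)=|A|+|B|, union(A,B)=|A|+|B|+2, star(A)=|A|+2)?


Syntax tree has 3 char leaf(s), 0 union(s), 0 star(s)
chars contribute 3×2 = 6; each union adds +2; each star adds +2
Total: 6 + 0 + 0 = 6 states


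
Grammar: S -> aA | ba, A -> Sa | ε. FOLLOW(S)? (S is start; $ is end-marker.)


$ ∈ FOLLOW(S). For each A -> αBβ: add FIRST(β)\{ε} to FOLLOW(B); if β nullable, add FOLLOW(A).
FOLLOW(S) = {$, a}


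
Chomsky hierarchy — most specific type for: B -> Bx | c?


Left-linear: every RHS is a terminal or one nonterminal followed by a terminal
Classification: Type 3 (Regular)


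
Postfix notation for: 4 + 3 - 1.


Left to right (same or higher precedence on left)
Postfix: 4 3 + 1 -


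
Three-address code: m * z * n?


Break into single-operator statements:
t1 = m * z
t2 = t1 * n


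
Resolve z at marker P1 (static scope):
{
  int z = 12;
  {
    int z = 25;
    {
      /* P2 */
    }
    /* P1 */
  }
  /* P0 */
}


z declared in the same block as P1
z = 25


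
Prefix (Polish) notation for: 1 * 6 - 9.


left-to-right (same/higher precedence on left): tree is (- (* 1 6) 9)
Prefix: - * 1 6 9


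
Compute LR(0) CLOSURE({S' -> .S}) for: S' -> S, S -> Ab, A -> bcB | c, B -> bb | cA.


Start: S' -> .S
For each item with dot before a nonterminal B, add B -> .γ for every B-production
Closure: [S' -> .S, S -> .Ab, A -> .bcB, A -> .c]


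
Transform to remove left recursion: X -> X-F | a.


Left-recursive alternatives: X-F; non-recursive: a
Introduce X': X -> aX', X' -> -FX' | ε


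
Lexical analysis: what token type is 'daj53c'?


Pattern: letter/underscore followed by alphanumerics, not a keyword
Type: IDENTIFIER


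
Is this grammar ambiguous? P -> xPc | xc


balanced x^n…c^n: each string has a unique parse
Unambiguous


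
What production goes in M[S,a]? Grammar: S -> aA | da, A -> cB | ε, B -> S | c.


For [S, a]: 'a' ∈ FIRST(aA)
Entry: S -> aA


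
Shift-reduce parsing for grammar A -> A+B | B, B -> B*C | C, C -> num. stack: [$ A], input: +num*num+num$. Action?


shift '+' to continue A -> A+B
Action: shift


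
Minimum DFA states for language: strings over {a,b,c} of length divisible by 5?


Track length mod 5: states 0..4, accept at 0
Minimal DFA: 5 states


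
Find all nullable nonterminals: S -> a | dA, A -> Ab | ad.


A nonterminal is nullable iff some alternative derives ε (directly, or every symbol in it is nullable)
Nullable: {}


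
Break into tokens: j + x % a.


Scan left to right, longest-match per lexeme
Tokens: ID(j), OP(+), ID(x), OP(%), ID(a)


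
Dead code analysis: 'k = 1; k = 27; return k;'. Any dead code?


first assignment to k is overwritten before any read
Dead: 'k = 1'


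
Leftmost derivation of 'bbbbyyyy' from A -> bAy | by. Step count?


Derivation: A => bAy => bbAyy => bbbAyyy => bbbbyyyy
Steps: 4


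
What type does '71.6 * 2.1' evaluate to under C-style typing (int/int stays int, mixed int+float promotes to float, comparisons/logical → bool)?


Operand types: float * float
Rule: mixed int/float promotes to float; int/int stays int
Result type: float


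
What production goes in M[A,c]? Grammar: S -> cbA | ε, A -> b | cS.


For [A, c]: 'c' ∈ FIRST(cS)
Entry: A -> cS


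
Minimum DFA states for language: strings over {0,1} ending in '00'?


Track the longest suffix of input matching a prefix of '00': 3 classes (prefixes of length 0..2)
Minimal DFA: 3 states


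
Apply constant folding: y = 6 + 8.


6 + 8 = 14 at compile time
Optimized: y = 14


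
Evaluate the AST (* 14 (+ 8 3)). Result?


Evaluate inner: (+ 8 3) = 11
Evaluate root: (* 14 11) = 154
Result: 154


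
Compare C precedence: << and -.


'-' is additive (level 9); '<<' is shift (level 8)
Higher level binds tighter
'-' has higher precedence than '<<'


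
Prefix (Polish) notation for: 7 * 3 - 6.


left-to-right (same/higher precedence on left): tree is (- (* 7 3) 6)
Prefix: - * 7 3 6


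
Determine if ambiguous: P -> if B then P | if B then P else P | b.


dangling else: 'if B then if B then b else b' parses two ways
Ambiguous


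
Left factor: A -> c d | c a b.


Common prefix: 'c'
Factored: A -> c A', A' -> d | a b


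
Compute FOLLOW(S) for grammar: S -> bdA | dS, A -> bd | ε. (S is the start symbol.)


$ ∈ FOLLOW(S). For each A -> αBβ: add FIRST(β)\{ε} to FOLLOW(B); if β nullable, add FOLLOW(A).
FOLLOW(S) = {$}


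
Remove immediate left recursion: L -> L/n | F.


Left-recursive alternatives: L/n; non-recursive: F
Introduce L': L -> FL', L' -> /nL' | ε


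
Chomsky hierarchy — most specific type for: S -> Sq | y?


Left-linear: every RHS is a terminal or one nonterminal followed by a terminal
Classification: Type 3 (Regular)


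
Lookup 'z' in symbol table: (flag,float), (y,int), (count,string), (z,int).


Lookup 'z' → type int


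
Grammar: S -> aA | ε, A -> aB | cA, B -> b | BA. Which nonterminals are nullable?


A nonterminal is nullable iff some alternative derives ε (directly, or every symbol in it is nullable)
Nullable: {S}


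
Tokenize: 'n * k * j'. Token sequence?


Scan left to right, longest-match per lexeme
Tokens: ID(n), OP(*), ID(k), OP(*), ID(j)


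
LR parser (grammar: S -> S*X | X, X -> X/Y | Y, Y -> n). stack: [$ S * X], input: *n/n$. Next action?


handle 'S*X' on top; lookahead ∈ FOLLOW(S) = {*, $}
Action: reduce (S -> S*X)


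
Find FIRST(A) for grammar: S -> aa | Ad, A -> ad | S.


Per alternative of A: FIRST(ad) = {a}; FIRST(S) = {a}
FIRST(A) = {a}


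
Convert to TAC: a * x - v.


Break into single-operator statements:
t1 = a * x
t2 = t1 - v


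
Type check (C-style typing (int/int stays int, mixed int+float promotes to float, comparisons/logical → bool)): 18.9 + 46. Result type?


Operand types: float + int
Rule: mixed int/float promotes to float; int/int stays int
Result type: float


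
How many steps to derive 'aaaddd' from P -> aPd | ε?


Derivation: P => aPd => aaPdd => aaaPddd => aaaddd
Steps: 4


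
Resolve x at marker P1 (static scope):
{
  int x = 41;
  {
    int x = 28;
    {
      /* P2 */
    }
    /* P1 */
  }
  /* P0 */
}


x declared in the same block as P1
x = 28


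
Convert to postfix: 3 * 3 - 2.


Left to right (same or higher precedence on left)
Postfix: 3 3 * 2 -


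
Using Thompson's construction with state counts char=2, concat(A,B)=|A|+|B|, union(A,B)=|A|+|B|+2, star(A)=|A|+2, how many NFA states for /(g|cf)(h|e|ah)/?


Syntax tree has 7 char leaf(s), 3 union(s), 0 star(s)
chars contribute 7×2 = 14; each union adds +2; each star adds +2
Total: 14 + 6 + 0 = 20 states


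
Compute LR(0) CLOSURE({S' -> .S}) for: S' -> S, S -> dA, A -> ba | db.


Start: S' -> .S
For each item with dot before a nonterminal B, add B -> .γ for every B-production
Closure: [S' -> .S, S -> .dA]


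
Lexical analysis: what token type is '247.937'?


Pattern: digits with a decimal point
Type: FLOAT_LITERAL


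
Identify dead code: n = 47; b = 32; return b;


n is assigned but never read
Dead: 'n = 47'


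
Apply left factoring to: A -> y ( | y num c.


Common prefix: 'y'
Factored: A -> y A', A' -> ( | num c


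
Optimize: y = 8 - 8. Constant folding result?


8 - 8 = 0 at compile time
Optimized: y = 0


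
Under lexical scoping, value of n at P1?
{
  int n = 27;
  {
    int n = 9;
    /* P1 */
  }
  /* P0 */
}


n declared in the same block as P1
n = 9


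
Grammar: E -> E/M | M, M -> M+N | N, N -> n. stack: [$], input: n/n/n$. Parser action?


no handle on stack; shift 'n'
Action: shift


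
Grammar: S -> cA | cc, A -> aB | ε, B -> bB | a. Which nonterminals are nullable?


A nonterminal is nullable iff some alternative derives ε (directly, or every symbol in it is nullable)
Nullable: {A}


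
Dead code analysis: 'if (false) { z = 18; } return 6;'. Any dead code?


condition is constant false, so the whole block is unreachable
Dead: 'if (false) { z = 18; }'


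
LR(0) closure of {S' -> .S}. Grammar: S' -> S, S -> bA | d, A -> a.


Start: S' -> .S
For each item with dot before a nonterminal B, add B -> .γ for every B-production
Closure: [S' -> .S, S -> .bA, S -> .d]


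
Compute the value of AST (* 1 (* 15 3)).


Evaluate inner: (* 15 3) = 45
Evaluate root: (* 1 45) = 45
Result: 45


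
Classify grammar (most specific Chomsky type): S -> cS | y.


Right-linear: every RHS is a terminal or a terminal followed by one nonterminal
Classification: Type 3 (Regular)


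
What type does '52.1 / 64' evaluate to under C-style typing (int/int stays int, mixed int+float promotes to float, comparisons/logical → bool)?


Operand types: float / int
Rule: mixed int/float promotes to float; int/int stays int
Result type: float


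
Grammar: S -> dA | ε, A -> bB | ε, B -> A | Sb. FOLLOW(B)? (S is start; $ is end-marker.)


$ ∈ FOLLOW(S). For each A -> αBβ: add FIRST(β)\{ε} to FOLLOW(B); if β nullable, add FOLLOW(A).
FOLLOW(B) = {$, b}


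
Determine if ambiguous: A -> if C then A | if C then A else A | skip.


dangling else: 'if C then if C then skip else skip' parses two ways
Ambiguous


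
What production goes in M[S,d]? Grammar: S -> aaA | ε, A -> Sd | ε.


For [S, d]: ε is nullable and 'd' ∈ FOLLOW(S)
Entry: S -> ε


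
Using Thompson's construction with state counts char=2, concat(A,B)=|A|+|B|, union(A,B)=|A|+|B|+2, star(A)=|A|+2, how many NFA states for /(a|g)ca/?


Syntax tree has 4 char leaf(s), 1 union(s), 0 star(s)
chars contribute 4×2 = 8; each union adds +2; each star adds +2
Total: 8 + 2 + 0 = 10 states


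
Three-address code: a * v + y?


Break into single-operator statements:
t1 = a * v
t2 = t1 + y


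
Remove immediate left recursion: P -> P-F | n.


Left-recursive alternatives: P-F; non-recursive: n
Introduce P': P -> nP', P' -> -FP' | ε


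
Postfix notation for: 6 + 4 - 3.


Left to right (same or higher precedence on left)
Postfix: 6 4 + 3 -


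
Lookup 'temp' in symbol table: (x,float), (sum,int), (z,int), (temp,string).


Lookup 'temp' → type string


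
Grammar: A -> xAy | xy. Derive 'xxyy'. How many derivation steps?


Derivation: A => xAy => xxyy
Steps: 2


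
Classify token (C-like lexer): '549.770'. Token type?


Pattern: digits with a decimal point
Type: FLOAT_LITERAL


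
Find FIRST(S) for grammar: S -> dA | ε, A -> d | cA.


Per alternative of S: FIRST(dA) = {d}; FIRST(ε) = {ε}
FIRST(S) = {d, ε}


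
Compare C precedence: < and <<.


'<<' is shift (level 8); '<' is relational (level 7)
Higher level binds tighter
'<<' has higher precedence than '<'


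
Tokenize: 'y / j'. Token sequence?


Scan left to right, longest-match per lexeme
Tokens: ID(y), OP(/), ID(j)


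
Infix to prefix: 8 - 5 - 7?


left-to-right (same/higher precedence on left): tree is (- (- 8 5) 7)
Prefix: - - 8 5 7


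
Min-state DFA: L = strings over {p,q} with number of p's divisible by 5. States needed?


Track (count of p) mod 5: states 0..4, accept at 0
Minimal DFA: 5 states


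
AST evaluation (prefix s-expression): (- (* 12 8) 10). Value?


Evaluate inner: (* 12 8) = 96
Evaluate root: (- 96 10) = 86
Result: 86


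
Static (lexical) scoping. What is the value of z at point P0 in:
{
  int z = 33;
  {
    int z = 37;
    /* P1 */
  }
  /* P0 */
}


z declared in the same block as P0
z = 33


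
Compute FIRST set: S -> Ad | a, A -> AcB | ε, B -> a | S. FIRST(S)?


Per alternative of S: FIRST(Ad) = {c, d}; FIRST(a) = {a}
FIRST(S) = {a, c, d}


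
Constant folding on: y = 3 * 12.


3 * 12 = 36 at compile time
Optimized: y = 36


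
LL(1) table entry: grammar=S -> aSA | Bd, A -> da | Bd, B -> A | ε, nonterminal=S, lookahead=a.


For [S, a]: 'a' ∈ FIRST(aSA)
Entry: S -> aSA


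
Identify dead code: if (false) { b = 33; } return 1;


condition is constant false, so the whole block is unreachable
Dead: 'if (false) { b = 33; }'


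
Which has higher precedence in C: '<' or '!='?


'<' is relational (level 7); '!=' is equality (level 6)
Higher level binds tighter
'<' has higher precedence than '!='


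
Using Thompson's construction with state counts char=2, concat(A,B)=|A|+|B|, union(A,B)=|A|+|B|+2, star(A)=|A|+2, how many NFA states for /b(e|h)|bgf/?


Syntax tree has 6 char leaf(s), 2 union(s), 0 star(s)
chars contribute 6×2 = 12; each union adds +2; each star adds +2
Total: 12 + 4 + 0 = 16 states


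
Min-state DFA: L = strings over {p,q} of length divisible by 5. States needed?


Track length mod 5: states 0..4, accept at 0
Minimal DFA: 5 states


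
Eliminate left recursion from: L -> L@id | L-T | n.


Left-recursive alternatives: L@id, L-T; non-recursive: n
Introduce L': L -> nL', L' -> @idL' | -TL' | ε


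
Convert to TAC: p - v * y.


Break into single-operator statements:
t1 = v * y
t2 = p - t1


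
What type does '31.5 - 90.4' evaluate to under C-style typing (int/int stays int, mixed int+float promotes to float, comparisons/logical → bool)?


Operand types: float - float
Rule: mixed int/float promotes to float; int/int stays int
Result type: float


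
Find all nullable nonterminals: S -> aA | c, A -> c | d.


A nonterminal is nullable iff some alternative derives ε (directly, or every symbol in it is nullable)
Nullable: {}


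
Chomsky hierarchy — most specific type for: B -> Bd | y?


Left-linear: every RHS is a terminal or one nonterminal followed by a terminal
Classification: Type 3 (Regular)


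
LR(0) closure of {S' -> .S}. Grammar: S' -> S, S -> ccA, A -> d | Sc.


Start: S' -> .S
For each item with dot before a nonterminal B, add B -> .γ for every B-production
Closure: [S' -> .S, S -> .ccA]


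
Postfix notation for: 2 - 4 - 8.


Left to right (same or higher precedence on left)
Postfix: 2 4 - 8 -


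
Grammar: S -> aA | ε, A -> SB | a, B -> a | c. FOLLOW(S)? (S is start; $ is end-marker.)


$ ∈ FOLLOW(S). For each A -> αBβ: add FIRST(β)\{ε} to FOLLOW(B); if β nullable, add FOLLOW(A).
FOLLOW(S) = {$, a, c}


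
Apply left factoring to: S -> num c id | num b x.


Common prefix: 'num'
Factored: S -> num S', S' -> c id | b x


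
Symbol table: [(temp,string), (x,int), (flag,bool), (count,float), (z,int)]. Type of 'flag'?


Lookup 'flag' → type bool


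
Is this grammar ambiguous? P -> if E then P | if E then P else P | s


dangling else: 'if E then if E then s else s' parses two ways
Ambiguous


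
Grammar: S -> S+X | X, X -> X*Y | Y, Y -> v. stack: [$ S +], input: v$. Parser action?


no handle ('S+' is not any RHS); shift 'v'
Action: shift


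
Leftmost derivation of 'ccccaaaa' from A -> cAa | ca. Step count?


Derivation: A => cAa => ccAaa => cccAaaa => ccccaaaa
Steps: 4


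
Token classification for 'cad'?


Pattern: letter/underscore followed by alphanumerics, not a keyword
Type: IDENTIFIER


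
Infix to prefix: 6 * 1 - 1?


left-to-right (same/higher precedence on left): tree is (- (* 6 1) 1)
Prefix: - * 6 1 1


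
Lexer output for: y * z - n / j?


Scan left to right, longest-match per lexeme
Tokens: ID(y), OP(*), ID(z), OP(-), ID(n), OP(/), ID(j)


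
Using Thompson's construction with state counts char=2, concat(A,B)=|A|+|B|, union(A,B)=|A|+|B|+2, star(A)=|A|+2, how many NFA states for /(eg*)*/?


Syntax tree has 2 char leaf(s), 0 union(s), 2 star(s)
chars contribute 2×2 = 4; each union adds +2; each star adds +2
Total: 4 + 0 + 4 = 8 states


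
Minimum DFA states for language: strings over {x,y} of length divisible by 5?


Track length mod 5: states 0..4, accept at 0
Minimal DFA: 5 states


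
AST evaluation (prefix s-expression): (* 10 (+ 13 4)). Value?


Evaluate inner: (+ 13 4) = 17
Evaluate root: (* 10 17) = 170
Result: 170


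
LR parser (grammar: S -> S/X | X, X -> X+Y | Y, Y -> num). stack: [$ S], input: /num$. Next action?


shift '/' to continue S -> S/X
Action: shift


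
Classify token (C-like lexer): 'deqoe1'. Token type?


Pattern: letter/underscore followed by alphanumerics, not a keyword
Type: IDENTIFIER


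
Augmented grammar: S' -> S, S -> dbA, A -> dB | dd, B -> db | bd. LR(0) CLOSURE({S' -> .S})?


Start: S' -> .S
For each item with dot before a nonterminal B, add B -> .γ for every B-production
Closure: [S' -> .S, S -> .dbA]


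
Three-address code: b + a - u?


Break into single-operator statements:
t1 = b + a
t2 = t1 - u


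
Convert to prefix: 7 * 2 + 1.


left-to-right (same/higher precedence on left): tree is (+ (* 7 2) 1)
Prefix: + * 7 2 1


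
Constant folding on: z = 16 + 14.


16 + 14 = 30 at compile time
Optimized: z = 30


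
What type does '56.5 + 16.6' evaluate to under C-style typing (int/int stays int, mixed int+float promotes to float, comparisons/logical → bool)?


Operand types: float + float
Rule: mixed int/float promotes to float; int/int stays int
Result type: float


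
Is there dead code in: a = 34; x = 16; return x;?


a is assigned but never read
Dead: 'a = 34'


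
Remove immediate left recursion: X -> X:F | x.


Left-recursive alternatives: X:F; non-recursive: x
Introduce X': X -> xX', X' -> :FX' | ε


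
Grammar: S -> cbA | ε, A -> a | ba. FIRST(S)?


Per alternative of S: FIRST(cbA) = {c}; FIRST(ε) = {ε}
FIRST(S) = {c, ε}


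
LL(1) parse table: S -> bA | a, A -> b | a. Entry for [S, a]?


For [S, a]: 'a' ∈ FIRST(a)
Entry: S -> a


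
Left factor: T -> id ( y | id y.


Common prefix: 'id'
Factored: T -> id T', T' -> ( y | y


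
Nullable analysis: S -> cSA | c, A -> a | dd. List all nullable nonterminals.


A nonterminal is nullable iff some alternative derives ε (directly, or every symbol in it is nullable)
Nullable: {}


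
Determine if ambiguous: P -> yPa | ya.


balanced y^n…a^n: each string has a unique parse
Unambiguous


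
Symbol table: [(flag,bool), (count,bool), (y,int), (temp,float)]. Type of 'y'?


Lookup 'y' → type int


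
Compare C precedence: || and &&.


'&&' is logical AND (level 2); '||' is logical OR (level 1)
Higher level binds tighter
'&&' has higher precedence than '||'


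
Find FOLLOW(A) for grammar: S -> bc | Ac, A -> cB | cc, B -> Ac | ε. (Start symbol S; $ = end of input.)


$ ∈ FOLLOW(S). For each A -> αBβ: add FIRST(β)\{ε} to FOLLOW(B); if β nullable, add FOLLOW(A).
FOLLOW(A) = {c}


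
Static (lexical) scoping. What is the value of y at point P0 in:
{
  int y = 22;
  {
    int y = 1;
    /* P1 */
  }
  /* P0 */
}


y declared in the same block as P0
y = 22


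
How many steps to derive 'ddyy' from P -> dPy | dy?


Derivation: P => dPy => ddyy
Steps: 2


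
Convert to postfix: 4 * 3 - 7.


Left to right (same or higher precedence on left)
Postfix: 4 3 * 7 -


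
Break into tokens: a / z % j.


Scan left to right, longest-match per lexeme
Tokens: ID(a), OP(/), ID(z), OP(%), ID(j)


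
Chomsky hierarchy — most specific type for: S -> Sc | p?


Left-linear: every RHS is a terminal or one nonterminal followed by a terminal
Classification: Type 3 (Regular)


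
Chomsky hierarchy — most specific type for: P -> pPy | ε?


Single nonterminal LHS, but p^n y^n is not regular
Classification: Type 2 (Context-Free)


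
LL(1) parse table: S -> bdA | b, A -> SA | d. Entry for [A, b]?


For [A, b]: 'b' ∈ FIRST(SA)
Entry: A -> SA


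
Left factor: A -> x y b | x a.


Common prefix: 'x'
Factored: A -> x A', A' -> y b | a


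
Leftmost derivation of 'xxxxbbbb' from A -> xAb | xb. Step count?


Derivation: A => xAb => xxAbb => xxxAbbb => xxxxbbbb
Steps: 4


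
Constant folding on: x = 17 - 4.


17 - 4 = 13 at compile time
Optimized: x = 13


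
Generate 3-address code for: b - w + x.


Break into single-operator statements:
t1 = b - w
t2 = t1 + x


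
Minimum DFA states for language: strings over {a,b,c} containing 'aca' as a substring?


KMP-style automaton: 3 progress states + 1 absorbing accept = 4
Minimal DFA: 4 states


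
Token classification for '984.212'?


Pattern: digits with a decimal point
Type: FLOAT_LITERAL


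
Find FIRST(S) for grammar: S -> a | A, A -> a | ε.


Per alternative of S: FIRST(a) = {a}; FIRST(A) = {a, ε}
FIRST(S) = {a, ε}


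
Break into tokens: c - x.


Scan left to right, longest-match per lexeme
Tokens: ID(c), OP(-), ID(x)


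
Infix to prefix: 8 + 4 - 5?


left-to-right (same/higher precedence on left): tree is (- (+ 8 4) 5)
Prefix: - + 8 4 5


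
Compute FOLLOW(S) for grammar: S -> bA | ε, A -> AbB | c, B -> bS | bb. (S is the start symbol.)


$ ∈ FOLLOW(S). For each A -> αBβ: add FIRST(β)\{ε} to FOLLOW(B); if β nullable, add FOLLOW(A).
FOLLOW(S) = {$, b}


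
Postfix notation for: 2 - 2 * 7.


* has higher precedence, evaluate 2*7 first
Postfix: 2 2 7 * -


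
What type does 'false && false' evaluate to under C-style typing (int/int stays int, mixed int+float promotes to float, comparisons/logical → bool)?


Operand types: bool && bool
Rule: logical operators take bool operands and yield bool
Result type: bool


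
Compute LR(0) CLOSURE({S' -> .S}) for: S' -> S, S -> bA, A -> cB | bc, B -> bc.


Start: S' -> .S
For each item with dot before a nonterminal B, add B -> .γ for every B-production
Closure: [S' -> .S, S -> .bA]


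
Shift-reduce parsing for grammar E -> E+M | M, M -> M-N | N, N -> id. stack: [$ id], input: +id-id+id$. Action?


'id' on top is the handle for N -> id
Action: reduce (N -> id)


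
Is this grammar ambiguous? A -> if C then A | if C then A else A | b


dangling else: 'if C then if C then b else b' parses two ways
Ambiguous


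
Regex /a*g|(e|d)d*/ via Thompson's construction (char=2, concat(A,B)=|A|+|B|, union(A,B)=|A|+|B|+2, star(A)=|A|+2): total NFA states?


Syntax tree has 5 char leaf(s), 2 union(s), 2 star(s)
chars contribute 5×2 = 10; each union adds +2; each star adds +2
Total: 10 + 4 + 4 = 18 states


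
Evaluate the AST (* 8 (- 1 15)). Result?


Evaluate inner: (- 1 15) = -14
Evaluate root: (* 8 -14) = -112
Result: -112


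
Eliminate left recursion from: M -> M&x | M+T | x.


Left-recursive alternatives: M&x, M+T; non-recursive: x
Introduce M': M -> xM', M' -> &xM' | +TM' | ε


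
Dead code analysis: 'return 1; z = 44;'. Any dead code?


statement follows a return and is unreachable
Dead: 'z = 44'


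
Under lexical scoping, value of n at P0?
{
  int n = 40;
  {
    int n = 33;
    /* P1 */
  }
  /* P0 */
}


n declared in the same block as P0
n = 40


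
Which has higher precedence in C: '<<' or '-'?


'-' is additive (level 9); '<<' is shift (level 8)
Higher level binds tighter
'-' has higher precedence than '<<'


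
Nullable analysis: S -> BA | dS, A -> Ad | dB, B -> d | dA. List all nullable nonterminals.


A nonterminal is nullable iff some alternative derives ε (directly, or every symbol in it is nullable)
Nullable: {}


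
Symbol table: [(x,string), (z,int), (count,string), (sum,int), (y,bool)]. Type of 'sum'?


Lookup 'sum' → type int


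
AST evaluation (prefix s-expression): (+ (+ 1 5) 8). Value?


Evaluate inner: (+ 1 5) = 6
Evaluate root: (+ 6 8) = 14
Result: 14


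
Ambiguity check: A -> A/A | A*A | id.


'id/id*id' has two parse trees (no precedence encoded between / and *)
Ambiguous


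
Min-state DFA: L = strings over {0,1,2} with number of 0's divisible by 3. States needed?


Track (count of 0) mod 3: states 0..2, accept at 0
Minimal DFA: 3 states


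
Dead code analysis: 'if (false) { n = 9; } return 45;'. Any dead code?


condition is constant false, so the whole block is unreachable
Dead: 'if (false) { n = 9; }'


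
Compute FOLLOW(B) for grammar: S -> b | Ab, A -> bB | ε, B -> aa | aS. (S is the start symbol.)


$ ∈ FOLLOW(S). For each A -> αBβ: add FIRST(β)\{ε} to FOLLOW(B); if β nullable, add FOLLOW(A).
FOLLOW(B) = {b}


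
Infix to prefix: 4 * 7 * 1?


left-to-right (same/higher precedence on left): tree is (* (* 4 7) 1)
Prefix: * * 4 7 1


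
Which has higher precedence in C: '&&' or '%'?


'%' is multiplicative (level 10); '&&' is logical AND (level 2)
Higher level binds tighter
'%' has higher precedence than '&&'


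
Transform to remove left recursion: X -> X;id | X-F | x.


Left-recursive alternatives: X;id, X-F; non-recursive: x
Introduce X': X -> xX', X' -> ;idX' | -FX' | ε


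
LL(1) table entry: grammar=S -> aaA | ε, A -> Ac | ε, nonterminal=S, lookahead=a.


For [S, a]: 'a' ∈ FIRST(aaA)
Entry: S -> aaA


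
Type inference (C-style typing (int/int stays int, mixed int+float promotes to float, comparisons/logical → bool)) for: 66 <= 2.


Operand types: int <= int
Rule: comparison yields bool
Result type: bool


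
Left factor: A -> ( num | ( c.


Common prefix: '('
Factored: A -> ( A', A' -> num | c


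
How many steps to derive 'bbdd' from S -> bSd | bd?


Derivation: S => bSd => bbdd
Steps: 2
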